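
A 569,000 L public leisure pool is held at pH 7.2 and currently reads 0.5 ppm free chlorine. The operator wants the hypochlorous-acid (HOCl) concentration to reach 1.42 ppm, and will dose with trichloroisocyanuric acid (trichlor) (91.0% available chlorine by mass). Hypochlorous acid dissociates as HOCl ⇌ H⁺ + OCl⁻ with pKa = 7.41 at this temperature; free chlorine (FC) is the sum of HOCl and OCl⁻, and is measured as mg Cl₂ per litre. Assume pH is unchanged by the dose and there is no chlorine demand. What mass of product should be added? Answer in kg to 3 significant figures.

[OCl⁻]/[HOCl] = 10^(pH − pKa) = 10^(7.2 − 7.41) = 0.6166; fraction as HOCl = 1/(1 + 0.6166) = 0.6186.
Free chlorine required for 1.42 ppm HOCl: 1.42 / 0.6186 = 2.296 ppm.
FC to add: 2.296 − 0.5 = 1.796 mg/L as Cl₂.
Cl₂ equivalent: 1.796 mg/L × 569,000 L = 1022 g.
Product at 91.0% available Cl: 1022 / 0.91 = 1123 g.

1.12 kg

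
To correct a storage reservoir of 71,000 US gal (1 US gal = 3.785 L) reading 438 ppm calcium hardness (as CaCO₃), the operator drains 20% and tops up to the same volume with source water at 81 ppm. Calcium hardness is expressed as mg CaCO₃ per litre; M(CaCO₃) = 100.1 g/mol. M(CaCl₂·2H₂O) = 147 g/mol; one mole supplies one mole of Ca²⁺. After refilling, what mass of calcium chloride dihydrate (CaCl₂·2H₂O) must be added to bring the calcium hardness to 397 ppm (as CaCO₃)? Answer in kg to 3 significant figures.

12.0 kg

Volume: 71,000 US gal × 3.785 L/gal = 268,735 L.
After draining 20% and refilling: 438 × 0.80 + 81 × 0.20 = 366.6 ppm.
Deficit to target: 397 − 366.6 = 30.4 mg/L.
As CaCO₃: 30.4 mg/L × 268,735 L = 8170 g; ÷ 100.1 = 81.61 mol Ca²⁺.
Mass: 81.61 × 147 = 12,000 g.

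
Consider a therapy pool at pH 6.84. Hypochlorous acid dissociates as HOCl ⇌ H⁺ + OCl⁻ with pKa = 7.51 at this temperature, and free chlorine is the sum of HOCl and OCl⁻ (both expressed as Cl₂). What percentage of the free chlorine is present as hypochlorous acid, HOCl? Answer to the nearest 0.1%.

82.4%

[OCl⁻]/[HOCl] = 10^(pH − pKa) = 10^(6.84 − 7.51) = 10^-0.67 = 0.2138.
Fraction as HOCl = 1 / (1 + 0.2138) = 0.8239.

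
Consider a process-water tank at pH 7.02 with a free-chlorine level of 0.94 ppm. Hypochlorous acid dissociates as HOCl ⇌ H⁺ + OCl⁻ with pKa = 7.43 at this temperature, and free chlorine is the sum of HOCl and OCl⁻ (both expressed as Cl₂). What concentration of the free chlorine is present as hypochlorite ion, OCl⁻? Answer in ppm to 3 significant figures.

0.263 ppm

[OCl⁻]/[HOCl] = 10^(pH − pKa) = 10^(7.02 − 7.43) = 10^-0.41 = 0.389.
Fraction as HOCl = 1 / (1 + 0.389) = 0.7199.
OCl⁻ = (1 − 0.7199) × 0.94 ppm = 0.2633 ppm.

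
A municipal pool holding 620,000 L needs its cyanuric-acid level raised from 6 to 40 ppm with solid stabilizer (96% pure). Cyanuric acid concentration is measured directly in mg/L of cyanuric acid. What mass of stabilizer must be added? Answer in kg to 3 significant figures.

22.0 kg

CYA to add: (40 − 6) = 34 mg/L × 620,000 L = 21,080 g cyanuric acid.
At 96% purity: 21,080 / 0.96 = 21,960 g product.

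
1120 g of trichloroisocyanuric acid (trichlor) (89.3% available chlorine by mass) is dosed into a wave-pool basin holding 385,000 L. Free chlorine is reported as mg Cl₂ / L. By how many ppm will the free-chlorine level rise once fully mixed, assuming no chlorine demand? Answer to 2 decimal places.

2.60 ppm

Available chlorine delivered: 1120 g × 0.893 = 1000 g as Cl₂.
Concentration rise: 1000 g / 385,000 L = 2.598 mg/L = 2.60 ppm.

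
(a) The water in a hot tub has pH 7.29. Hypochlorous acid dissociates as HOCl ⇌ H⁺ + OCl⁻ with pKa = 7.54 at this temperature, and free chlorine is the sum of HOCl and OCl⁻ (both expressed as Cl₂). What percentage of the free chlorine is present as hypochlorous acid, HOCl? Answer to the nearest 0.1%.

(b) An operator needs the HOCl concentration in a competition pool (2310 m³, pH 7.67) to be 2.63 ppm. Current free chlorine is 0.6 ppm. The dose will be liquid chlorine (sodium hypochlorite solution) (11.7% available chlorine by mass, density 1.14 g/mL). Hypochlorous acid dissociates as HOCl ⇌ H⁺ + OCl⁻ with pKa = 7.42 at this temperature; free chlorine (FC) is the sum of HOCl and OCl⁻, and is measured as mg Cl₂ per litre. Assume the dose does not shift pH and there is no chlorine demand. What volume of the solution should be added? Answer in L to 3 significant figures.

(a) 64.0%; (b) 116 L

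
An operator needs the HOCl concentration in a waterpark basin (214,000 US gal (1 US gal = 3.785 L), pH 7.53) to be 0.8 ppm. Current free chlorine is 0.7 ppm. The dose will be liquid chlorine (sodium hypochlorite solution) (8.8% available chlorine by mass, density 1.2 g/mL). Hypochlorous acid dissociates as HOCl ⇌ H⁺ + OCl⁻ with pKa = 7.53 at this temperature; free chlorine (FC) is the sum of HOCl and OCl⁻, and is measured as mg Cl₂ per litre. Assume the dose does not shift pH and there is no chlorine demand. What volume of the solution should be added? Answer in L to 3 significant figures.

6.90 L

Volume: 214,000 US gal × 3.785 L/gal = 809,990 L.
[OCl⁻]/[HOCl] = 10^(pH − pKa) = 10^(7.53 − 7.53) = 1; fraction as HOCl = 1/(1 + 1) = 0.5.
Free chlorine required for 0.8 ppm HOCl: 0.8 / 0.5 = 1.6 ppm.
FC to add: 1.6 − 0.7 = 0.9 mg/L as Cl₂.
Cl₂ equivalent: 0.9 mg/L × 809,990 L = 729 g.
Product at 8.8% available Cl: 729 / 0.088 = 8284 g.
Volume: 8284 g ÷ 1.2 g/mL = 6903 mL.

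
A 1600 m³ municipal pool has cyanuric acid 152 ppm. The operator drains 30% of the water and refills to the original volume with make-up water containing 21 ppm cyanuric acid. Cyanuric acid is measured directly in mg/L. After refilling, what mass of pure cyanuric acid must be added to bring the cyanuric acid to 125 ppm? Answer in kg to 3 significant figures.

19.7 kg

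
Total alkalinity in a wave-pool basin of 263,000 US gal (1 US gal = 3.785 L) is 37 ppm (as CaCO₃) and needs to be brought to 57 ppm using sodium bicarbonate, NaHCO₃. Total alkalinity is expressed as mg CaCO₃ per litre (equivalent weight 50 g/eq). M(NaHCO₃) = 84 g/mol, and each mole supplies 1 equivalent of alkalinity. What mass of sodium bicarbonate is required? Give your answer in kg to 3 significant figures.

Volume: 263,000 US gal × 3.785 L/gal = 995,455 L.
Alkalinity to add: (57 − 37) = 20 mg/L as CaCO₃ × 995,455 L = 19,910 g as CaCO₃.
Equivalents: 19,910 g ÷ 50 g/eq = 398.2 eq.
NaHCO₃ supplies 1 eq per mole → 398.2 mol.
Mass: 398.2 mol × 84 g/mol = 33,450 g.

33.4 kg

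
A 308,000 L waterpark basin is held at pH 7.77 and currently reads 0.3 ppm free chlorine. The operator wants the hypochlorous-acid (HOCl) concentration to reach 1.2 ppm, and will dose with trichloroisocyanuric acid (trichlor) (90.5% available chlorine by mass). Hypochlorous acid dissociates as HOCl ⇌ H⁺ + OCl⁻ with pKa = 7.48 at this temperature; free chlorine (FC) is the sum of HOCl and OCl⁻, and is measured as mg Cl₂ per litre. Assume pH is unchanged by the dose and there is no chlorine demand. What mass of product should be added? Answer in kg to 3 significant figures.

[OCl⁻]/[HOCl] = 10^(pH − pKa) = 10^(7.77 − 7.48) = 1.95; fraction as HOCl = 1/(1 + 1.95) = 0.339.
Free chlorine required for 1.2 ppm HOCl: 1.2 / 0.339 = 3.54 ppm.
FC to add: 3.54 − 0.3 = 3.24 mg/L as Cl₂.
Cl₂ equivalent: 3.24 mg/L × 308,000 L = 997.9 g.
Product at 90.5% available Cl: 997.9 / 0.905 = 1103 g.

1.10 kg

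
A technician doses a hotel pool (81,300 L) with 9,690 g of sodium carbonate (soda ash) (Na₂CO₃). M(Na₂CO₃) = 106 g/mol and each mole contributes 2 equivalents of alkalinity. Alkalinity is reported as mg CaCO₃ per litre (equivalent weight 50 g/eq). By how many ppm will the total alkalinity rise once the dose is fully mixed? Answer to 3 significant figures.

Moles of Na₂CO₃: 9,690 g ÷ 106 g/mol = 91.42 mol → 182.8 eq of alkalinity.
As CaCO₃: 182.8 eq × 50 g/eq = 9142 g.
Rise: 9142 g / 81,300 L × 1000 = 112.4 mg/L.

112 ppm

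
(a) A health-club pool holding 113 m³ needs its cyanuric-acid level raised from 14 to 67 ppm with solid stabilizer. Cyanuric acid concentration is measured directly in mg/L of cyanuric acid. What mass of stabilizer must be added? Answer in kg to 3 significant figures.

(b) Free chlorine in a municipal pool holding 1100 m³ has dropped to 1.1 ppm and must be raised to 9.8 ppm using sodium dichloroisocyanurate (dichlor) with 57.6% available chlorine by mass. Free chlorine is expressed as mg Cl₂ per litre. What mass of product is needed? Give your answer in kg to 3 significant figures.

(a) 5.99 kg; (b) 16.6 kg

(a) Volume: 113 m³ = 113,000 L.
(a) CYA to add: (67 − 14) = 53 mg/L × 113,000 L = 5989 g cyanuric acid.

(b) Volume: 1100 m³ = 1,100,000 L.
(b) Chlorine deficit: 9.8 − 1.1 = 8.7 ppm = 8.7 mg/L as Cl₂.
(b) Cl₂ equivalent needed: 8.7 mg/L × 1,100,000 L = 9,570,000 mg = 9570 g.
(b) Product at 57.6% available chlorine: 9570 / 0.576 = 16,610 g.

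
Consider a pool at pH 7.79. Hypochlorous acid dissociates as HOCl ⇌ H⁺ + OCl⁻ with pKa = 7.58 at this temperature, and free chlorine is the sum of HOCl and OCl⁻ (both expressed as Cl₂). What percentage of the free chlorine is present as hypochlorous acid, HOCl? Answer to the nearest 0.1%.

[OCl⁻]/[HOCl] = 10^(pH − pKa) = 10^(7.79 − 7.58) = 10^0.21 = 1.622.
Fraction as HOCl = 1 / (1 + 1.622) = 0.3814.

38.1%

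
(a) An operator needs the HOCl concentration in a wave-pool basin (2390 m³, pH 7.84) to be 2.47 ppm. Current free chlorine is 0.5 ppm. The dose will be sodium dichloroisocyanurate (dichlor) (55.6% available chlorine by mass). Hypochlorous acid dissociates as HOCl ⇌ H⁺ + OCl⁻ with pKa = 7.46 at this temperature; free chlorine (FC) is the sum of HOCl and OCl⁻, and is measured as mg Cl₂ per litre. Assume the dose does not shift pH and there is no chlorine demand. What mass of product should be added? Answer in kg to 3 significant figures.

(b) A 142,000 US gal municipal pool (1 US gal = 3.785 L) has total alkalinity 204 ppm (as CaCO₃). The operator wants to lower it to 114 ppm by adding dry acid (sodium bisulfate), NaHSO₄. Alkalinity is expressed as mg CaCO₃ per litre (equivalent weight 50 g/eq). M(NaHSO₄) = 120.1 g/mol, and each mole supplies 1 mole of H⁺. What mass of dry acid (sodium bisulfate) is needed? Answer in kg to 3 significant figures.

(a) 33.9 kg; (b) 116 kg

(a) Volume: 2390 m³ = 2,390,000 L.
(a) [OCl⁻]/[HOCl] = 10^(pH − pKa) = 10^(7.84 − 7.46) = 2.399; fraction as HOCl = 1/(1 + 2.399) = 0.2942.
(a) Free chlorine required for 2.47 ppm HOCl: 2.47 / 0.2942 = 8.395 ppm.
(a) FC to add: 8.395 − 0.5 = 7.895 mg/L as Cl₂.
(a) Cl₂ equivalent: 7.895 mg/L × 2,390,000 L = 18,870 g.
(a) Product at 55.6% available Cl: 18,870 / 0.556 = 33,940 g.

(b) Volume: 142,000 US gal × 3.785 L/gal = 537,470 L.
(b) Alkalinity to neutralize: (204 − 114) = 90 mg/L as CaCO₃ × 537,470 L = 48,370 g as CaCO₃.
(b) Equivalents of H⁺ required: 48,370 ÷ 50 g/eq = 967.4 eq = 967.4 mol NaHSO₄.
(b) Mass of NaHSO₄: 967.4 × 120.1 = 116,200 g.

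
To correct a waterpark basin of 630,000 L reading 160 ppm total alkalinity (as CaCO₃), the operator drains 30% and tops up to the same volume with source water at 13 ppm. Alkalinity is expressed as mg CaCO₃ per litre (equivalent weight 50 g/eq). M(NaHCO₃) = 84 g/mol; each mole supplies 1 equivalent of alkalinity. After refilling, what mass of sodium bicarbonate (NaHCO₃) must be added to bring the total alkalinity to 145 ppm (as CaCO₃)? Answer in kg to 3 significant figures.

After draining 30% and refilling: 160 × 0.70 + 13 × 0.30 = 115.9 ppm.
Deficit to target: 145 − 115.9 = 29.1 mg/L.
As CaCO₃: 29.1 mg/L × 630,000 L = 18,330 g; ÷ 50 g/eq ÷ 1 = 366.7 mol NaHCO₃.
Mass: 366.7 × 84 = 30,800 g.

30.8 kg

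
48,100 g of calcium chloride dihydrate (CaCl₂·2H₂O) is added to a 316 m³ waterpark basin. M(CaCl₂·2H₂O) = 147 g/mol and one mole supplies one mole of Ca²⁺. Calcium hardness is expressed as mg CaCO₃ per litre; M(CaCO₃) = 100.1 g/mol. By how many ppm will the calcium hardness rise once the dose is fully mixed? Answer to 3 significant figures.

Volume: 316 m³ = 316,000 L.
Moles of Ca²⁺: 48,100 g ÷ 147 g/mol = 327.2 mol.
As CaCO₃: 327.2 mol × 100.1 g/mol = 32,750 g.
Rise: 32,750 g / 316,000 L × 1000 = 103.7 mg/L.

104 ppm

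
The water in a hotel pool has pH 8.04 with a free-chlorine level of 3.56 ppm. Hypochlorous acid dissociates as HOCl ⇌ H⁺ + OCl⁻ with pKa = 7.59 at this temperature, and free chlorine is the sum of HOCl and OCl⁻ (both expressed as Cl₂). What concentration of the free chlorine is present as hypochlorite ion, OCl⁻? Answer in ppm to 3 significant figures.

2.63 ppm

[OCl⁻]/[HOCl] = 10^(pH − pKa) = 10^(8.04 − 7.59) = 10^0.45 = 2.818.
Fraction as HOCl = 1 / (1 + 2.818) = 0.2619.
OCl⁻ = (1 − 0.2619) × 3.56 ppm = 2.628 ppm.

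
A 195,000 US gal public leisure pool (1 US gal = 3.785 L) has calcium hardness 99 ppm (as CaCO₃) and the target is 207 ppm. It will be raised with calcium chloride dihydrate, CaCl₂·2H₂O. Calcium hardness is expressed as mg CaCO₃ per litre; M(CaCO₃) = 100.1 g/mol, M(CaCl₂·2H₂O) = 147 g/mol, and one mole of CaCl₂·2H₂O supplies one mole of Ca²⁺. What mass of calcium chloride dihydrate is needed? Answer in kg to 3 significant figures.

Volume: 195,000 US gal × 3.785 L/gal = 738,075 L.
Hardness to add: (207 − 99) = 108 mg/L as CaCO₃ × 738,075 L = 79,710 g as CaCO₃.
Moles of Ca²⁺ (1 mol Ca²⁺ ≡ 1 mol CaCO₃): 79,710 / 100.1 g/mol = 796.3 mol.
Mass of CaCl₂·2H₂O: 796.3 × 147 = 117,100 g.

117 kg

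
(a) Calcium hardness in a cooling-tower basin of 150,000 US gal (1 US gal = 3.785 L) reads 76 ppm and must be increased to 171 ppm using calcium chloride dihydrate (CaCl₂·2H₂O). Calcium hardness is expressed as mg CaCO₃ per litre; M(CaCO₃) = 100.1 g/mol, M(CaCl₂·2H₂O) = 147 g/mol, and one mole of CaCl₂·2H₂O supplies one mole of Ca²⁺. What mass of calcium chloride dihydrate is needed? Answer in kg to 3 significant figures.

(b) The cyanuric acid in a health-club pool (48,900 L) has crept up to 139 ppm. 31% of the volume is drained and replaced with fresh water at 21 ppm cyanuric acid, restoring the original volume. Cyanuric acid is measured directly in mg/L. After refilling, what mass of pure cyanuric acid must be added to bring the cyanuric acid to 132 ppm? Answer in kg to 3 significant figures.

(a) Volume: 150,000 US gal × 3.785 L/gal = 567,750 L.
(a) Hardness to add: (171 − 76) = 95 mg/L as CaCO₃ × 567,750 L = 53,940 g as CaCO₃.
(a) Moles of Ca²⁺ (1 mol Ca²⁺ ≡ 1 mol CaCO₃): 53,940 / 100.1 g/mol = 538.8 mol.
(a) Mass of CaCl₂·2H₂O: 538.8 × 147 = 79,210 g.

(b) After draining 31% and refilling: 139 × 0.69 + 21 × 0.31 = 102.42 ppm.
(b) Deficit to target: 132 − 102.42 = 29.58 mg/L.
(b) Mass: 29.58 mg/L × 48,900 L = 1446 g cyanuric acid.

(a) 79.2 kg; (b) 1.45 kg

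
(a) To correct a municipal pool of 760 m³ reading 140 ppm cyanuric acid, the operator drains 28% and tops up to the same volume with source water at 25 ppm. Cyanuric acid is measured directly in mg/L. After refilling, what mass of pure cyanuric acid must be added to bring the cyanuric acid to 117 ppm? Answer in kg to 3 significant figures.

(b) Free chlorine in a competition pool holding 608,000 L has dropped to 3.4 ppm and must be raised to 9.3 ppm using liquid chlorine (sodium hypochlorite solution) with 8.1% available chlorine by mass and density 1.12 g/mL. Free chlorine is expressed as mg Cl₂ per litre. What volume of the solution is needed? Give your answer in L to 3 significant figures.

(a) Volume: 760 m³ = 760,000 L.
(a) After draining 28% and refilling: 140 × 0.72 + 25 × 0.28 = 107.8 ppm.
(a) Deficit to target: 117 − 107.8 = 9.2 mg/L.
(a) Mass: 9.2 mg/L × 760,000 L = 6992 g cyanuric acid.

(b) Chlorine deficit: 9.3 − 3.4 = 5.9 ppm = 5.9 mg/L as Cl₂.
(b) Cl₂ equivalent needed: 5.9 mg/L × 608,000 L = 3,587,000 mg = 3587 g.
(b) Product at 8.1% available chlorine: 3587 / 0.081 = 44,290 g.
(b) Volume at density 1.12 g/mL: 44,290 g ÷ 1.12 g/mL = 39,540 mL.

(a) 6.99 kg; (b) 39.5 L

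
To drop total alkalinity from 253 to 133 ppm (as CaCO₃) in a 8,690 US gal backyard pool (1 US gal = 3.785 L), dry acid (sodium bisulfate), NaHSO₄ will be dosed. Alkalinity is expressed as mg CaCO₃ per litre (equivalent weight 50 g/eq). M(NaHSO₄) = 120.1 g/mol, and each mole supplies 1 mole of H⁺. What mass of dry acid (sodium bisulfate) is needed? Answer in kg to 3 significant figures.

Volume: 8,690 US gal × 3.785 L/gal = 32,892 L.
Alkalinity to neutralize: (253 − 133) = 120 mg/L as CaCO₃ × 32,892 L = 3947 g as CaCO₃.
Equivalents of H⁺ required: 3947 ÷ 50 g/eq = 78.94 eq = 78.94 mol NaHSO₄.
Mass of NaHSO₄: 78.94 × 120.1 = 9481 g.

9.48 kg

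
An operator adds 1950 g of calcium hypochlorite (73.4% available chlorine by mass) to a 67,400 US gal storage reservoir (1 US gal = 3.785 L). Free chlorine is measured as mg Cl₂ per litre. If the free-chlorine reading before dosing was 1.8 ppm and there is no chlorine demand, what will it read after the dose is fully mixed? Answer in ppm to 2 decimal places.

7.41 ppm

Volume: 67,400 US gal × 3.785 L/gal = 255,109 L.
Available chlorine delivered: 1950 g × 0.734 = 1431 g as Cl₂.
Concentration rise: 1431 g / 255,109 L = 5.611 mg/L = 5.61 ppm.
Final FC: 1.8 + 5.61 = 7.41 ppm.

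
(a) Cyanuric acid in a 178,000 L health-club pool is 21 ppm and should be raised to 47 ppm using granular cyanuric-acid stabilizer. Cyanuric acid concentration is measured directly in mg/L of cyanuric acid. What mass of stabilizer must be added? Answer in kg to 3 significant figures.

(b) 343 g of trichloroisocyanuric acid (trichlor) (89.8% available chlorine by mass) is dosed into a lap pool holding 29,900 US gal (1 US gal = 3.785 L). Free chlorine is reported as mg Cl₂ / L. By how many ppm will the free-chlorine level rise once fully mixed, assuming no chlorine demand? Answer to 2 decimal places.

(a) 4.63 kg; (b) 2.72 ppm

(a) CYA to add: (47 − 21) = 26 mg/L × 178,000 L = 4628 g cyanuric acid.

(b) Volume: 29,900 US gal × 3.785 L/gal = 113,172 L.
(b) Available chlorine delivered: 343 g × 0.898 = 308 g as Cl₂.
(b) Concentration rise: 308 g / 113,172 L = 2.722 mg/L = 2.72 ppm.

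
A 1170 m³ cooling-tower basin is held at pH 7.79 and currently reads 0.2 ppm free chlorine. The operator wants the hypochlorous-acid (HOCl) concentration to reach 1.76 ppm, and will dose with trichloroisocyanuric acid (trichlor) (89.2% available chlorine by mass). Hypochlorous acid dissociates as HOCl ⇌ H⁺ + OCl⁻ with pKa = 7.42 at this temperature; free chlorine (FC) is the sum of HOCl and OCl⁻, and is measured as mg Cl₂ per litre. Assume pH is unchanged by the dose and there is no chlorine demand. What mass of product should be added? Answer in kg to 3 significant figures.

7.46 kg

Volume: 1170 m³ = 1,170,000 L.
[OCl⁻]/[HOCl] = 10^(pH − pKa) = 10^(7.79 − 7.42) = 2.344; fraction as HOCl = 1/(1 + 2.344) = 0.299.
Free chlorine required for 1.76 ppm HOCl: 1.76 / 0.299 = 5.886 ppm.
FC to add: 5.886 − 0.2 = 5.686 mg/L as Cl₂.
Cl₂ equivalent: 5.686 mg/L × 1,170,000 L = 6652 g.
Product at 89.2% available Cl: 6652 / 0.892 = 7458 g.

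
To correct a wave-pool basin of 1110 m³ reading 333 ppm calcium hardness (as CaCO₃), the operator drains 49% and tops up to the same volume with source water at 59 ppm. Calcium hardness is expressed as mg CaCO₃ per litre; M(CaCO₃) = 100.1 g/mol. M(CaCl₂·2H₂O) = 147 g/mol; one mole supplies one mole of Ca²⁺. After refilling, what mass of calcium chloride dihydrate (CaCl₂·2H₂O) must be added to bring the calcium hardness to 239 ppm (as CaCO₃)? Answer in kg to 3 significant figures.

65.6 kg

Volume: 1110 m³ = 1,110,000 L.
After draining 49% and refilling: 333 × 0.51 + 59 × 0.49 = 198.74 ppm.
Deficit to target: 239 − 198.74 = 40.26 mg/L.
As CaCO₃: 40.26 mg/L × 1,110,000 L = 44,690 g; ÷ 100.1 = 446.4 mol Ca²⁺.
Mass: 446.4 × 147 = 65,630 g.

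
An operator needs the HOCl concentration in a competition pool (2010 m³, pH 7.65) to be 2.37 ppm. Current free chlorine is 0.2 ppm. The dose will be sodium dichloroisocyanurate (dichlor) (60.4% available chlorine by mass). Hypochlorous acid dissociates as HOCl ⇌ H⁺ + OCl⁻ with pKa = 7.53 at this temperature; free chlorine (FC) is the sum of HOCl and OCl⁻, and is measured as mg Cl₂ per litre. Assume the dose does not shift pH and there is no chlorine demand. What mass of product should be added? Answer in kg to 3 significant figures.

Volume: 2010 m³ = 2,010,000 L.
[OCl⁻]/[HOCl] = 10^(pH − pKa) = 10^(7.65 − 7.53) = 1.318; fraction as HOCl = 1/(1 + 1.318) = 0.4314.
Free chlorine required for 2.37 ppm HOCl: 2.37 / 0.4314 = 5.494 ppm.
FC to add: 5.494 − 0.2 = 5.294 mg/L as Cl₂.
Cl₂ equivalent: 5.294 mg/L × 2,010,000 L = 10,640 g.
Product at 60.4% available Cl: 10,640 / 0.604 = 17,620 g.

17.6 kg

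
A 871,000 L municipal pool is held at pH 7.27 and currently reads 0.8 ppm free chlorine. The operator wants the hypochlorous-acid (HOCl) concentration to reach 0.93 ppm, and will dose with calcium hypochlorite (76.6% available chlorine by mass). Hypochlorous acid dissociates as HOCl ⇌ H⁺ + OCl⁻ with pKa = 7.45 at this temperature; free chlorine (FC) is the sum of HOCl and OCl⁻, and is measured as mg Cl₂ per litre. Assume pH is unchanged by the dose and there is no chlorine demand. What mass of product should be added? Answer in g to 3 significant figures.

[OCl⁻]/[HOCl] = 10^(pH − pKa) = 10^(7.27 − 7.45) = 0.6607; fraction as HOCl = 1/(1 + 0.6607) = 0.6022.
Free chlorine required for 0.93 ppm HOCl: 0.93 / 0.6022 = 1.544 ppm.
FC to add: 1.544 − 0.8 = 0.7444 mg/L as Cl₂.
Cl₂ equivalent: 0.7444 mg/L × 871,000 L = 648.4 g.
Product at 76.6% available Cl: 648.4 / 0.766 = 846.5 g.

846 g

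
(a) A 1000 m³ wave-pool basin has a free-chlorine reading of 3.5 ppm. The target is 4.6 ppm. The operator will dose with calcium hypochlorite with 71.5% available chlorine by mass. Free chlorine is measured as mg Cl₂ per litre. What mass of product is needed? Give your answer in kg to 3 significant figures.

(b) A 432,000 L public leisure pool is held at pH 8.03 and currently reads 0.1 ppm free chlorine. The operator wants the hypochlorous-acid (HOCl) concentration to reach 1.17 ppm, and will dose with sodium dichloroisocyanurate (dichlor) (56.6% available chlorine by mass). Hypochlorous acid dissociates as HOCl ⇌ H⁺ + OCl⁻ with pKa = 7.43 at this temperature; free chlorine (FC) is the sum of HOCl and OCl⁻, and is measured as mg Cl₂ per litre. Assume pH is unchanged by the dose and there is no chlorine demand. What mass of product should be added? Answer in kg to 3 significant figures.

(a) Volume: 1000 m³ = 1,000,000 L.
(a) Chlorine deficit: 4.6 − 3.5 = 1.1 ppm = 1.1 mg/L as Cl₂.
(a) Cl₂ equivalent needed: 1.1 mg/L × 1,000,000 L = 1,100,000 mg = 1100 g.
(a) Product at 71.5% available chlorine: 1100 / 0.715 = 1538 g.

(b) [OCl⁻]/[HOCl] = 10^(pH − pKa) = 10^(8.03 − 7.43) = 3.981; fraction as HOCl = 1/(1 + 3.981) = 0.2008.
(b) Free chlorine required for 1.17 ppm HOCl: 1.17 / 0.2008 = 5.828 ppm.
(b) FC to add: 5.828 − 0.1 = 5.728 mg/L as Cl₂.
(b) Cl₂ equivalent: 5.728 mg/L × 432,000 L = 2474 g.
(b) Product at 56.6% available Cl: 2474 / 0.566 = 4372 g.

(a) 1.54 kg; (b) 4.37 kg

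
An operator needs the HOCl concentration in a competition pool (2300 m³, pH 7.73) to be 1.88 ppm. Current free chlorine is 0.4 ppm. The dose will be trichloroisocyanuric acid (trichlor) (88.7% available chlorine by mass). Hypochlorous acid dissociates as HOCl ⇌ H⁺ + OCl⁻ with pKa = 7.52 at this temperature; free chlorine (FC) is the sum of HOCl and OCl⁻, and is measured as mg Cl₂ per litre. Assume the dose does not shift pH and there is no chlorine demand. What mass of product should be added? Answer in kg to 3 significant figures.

11.7 kg

Volume: 2300 m³ = 2,300,000 L.
[OCl⁻]/[HOCl] = 10^(pH − pKa) = 10^(7.73 − 7.52) = 1.622; fraction as HOCl = 1/(1 + 1.622) = 0.3814.
Free chlorine required for 1.88 ppm HOCl: 1.88 / 0.3814 = 4.929 ppm.
FC to add: 4.929 − 0.4 = 4.529 mg/L as Cl₂.
Cl₂ equivalent: 4.529 mg/L × 2,300,000 L = 10,420 g.
Product at 88.7% available Cl: 10,420 / 0.887 = 11,740 g.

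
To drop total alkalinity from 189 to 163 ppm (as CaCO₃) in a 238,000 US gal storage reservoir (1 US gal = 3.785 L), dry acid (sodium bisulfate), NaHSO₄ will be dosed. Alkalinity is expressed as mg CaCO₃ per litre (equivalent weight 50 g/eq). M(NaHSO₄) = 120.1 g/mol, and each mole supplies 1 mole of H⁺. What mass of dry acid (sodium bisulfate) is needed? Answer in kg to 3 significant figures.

Volume: 238,000 US gal × 3.785 L/gal = 900,830 L.
Alkalinity to neutralize: (189 − 163) = 26 mg/L as CaCO₃ × 900,830 L = 23,420 g as CaCO₃.
Equivalents of H⁺ required: 23,420 ÷ 50 g/eq = 468.4 eq = 468.4 mol NaHSO₄.
Mass of NaHSO₄: 468.4 × 120.1 = 56,260 g.

56.3 kg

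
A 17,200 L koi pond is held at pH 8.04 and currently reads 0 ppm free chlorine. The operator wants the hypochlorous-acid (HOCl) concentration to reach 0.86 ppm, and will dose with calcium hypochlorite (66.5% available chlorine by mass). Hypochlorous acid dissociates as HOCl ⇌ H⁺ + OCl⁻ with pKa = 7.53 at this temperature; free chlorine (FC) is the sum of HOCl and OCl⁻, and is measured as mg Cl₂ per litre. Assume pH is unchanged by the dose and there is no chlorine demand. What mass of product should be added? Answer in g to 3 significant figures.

[OCl⁻]/[HOCl] = 10^(pH − pKa) = 10^(8.04 − 7.53) = 3.236; fraction as HOCl = 1/(1 + 3.236) = 0.2361.
Free chlorine required for 0.86 ppm HOCl: 0.86 / 0.2361 = 3.643 ppm.
FC to add: 3.643 − 0 = 3.643 mg/L as Cl₂.
Cl₂ equivalent: 3.643 mg/L × 17,200 L = 62.66 g.
Product at 66.5% available Cl: 62.66 / 0.665 = 94.22 g.

94.2 g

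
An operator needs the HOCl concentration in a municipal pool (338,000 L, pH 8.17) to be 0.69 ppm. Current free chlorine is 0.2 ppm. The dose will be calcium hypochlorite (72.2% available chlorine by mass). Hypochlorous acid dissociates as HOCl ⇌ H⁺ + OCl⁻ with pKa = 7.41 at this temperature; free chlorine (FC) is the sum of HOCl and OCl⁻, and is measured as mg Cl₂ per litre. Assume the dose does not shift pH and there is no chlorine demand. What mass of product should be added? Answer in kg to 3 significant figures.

[OCl⁻]/[HOCl] = 10^(pH − pKa) = 10^(8.17 − 7.41) = 5.754; fraction as HOCl = 1/(1 + 5.754) = 0.1481.
Free chlorine required for 0.69 ppm HOCl: 0.69 / 0.1481 = 4.661 ppm.
FC to add: 4.661 − 0.2 = 4.461 mg/L as Cl₂.
Cl₂ equivalent: 4.461 mg/L × 338,000 L = 1508 g.
Product at 72.2% available Cl: 1508 / 0.722 = 2088 g.

2.09 kg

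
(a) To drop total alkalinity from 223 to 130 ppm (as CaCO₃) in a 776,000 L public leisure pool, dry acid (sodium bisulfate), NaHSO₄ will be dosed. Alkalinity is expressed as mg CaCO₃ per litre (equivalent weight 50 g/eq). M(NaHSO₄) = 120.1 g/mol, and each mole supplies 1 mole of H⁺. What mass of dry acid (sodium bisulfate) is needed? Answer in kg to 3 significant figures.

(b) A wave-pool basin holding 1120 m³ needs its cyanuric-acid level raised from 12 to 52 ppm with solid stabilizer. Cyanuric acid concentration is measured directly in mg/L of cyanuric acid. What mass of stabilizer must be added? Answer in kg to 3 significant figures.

(a) 173 kg; (b) 44.8 kg

(a) Alkalinity to neutralize: (223 − 130) = 93 mg/L as CaCO₃ × 776,000 L = 72,170 g as CaCO₃.
(a) Equivalents of H⁺ required: 72,170 ÷ 50 g/eq = 1443 eq = 1443 mol NaHSO₄.
(a) Mass of NaHSO₄: 1443 × 120.1 = 173,300 g.

(b) Volume: 1120 m³ = 1,120,000 L.
(b) CYA to add: (52 − 12) = 40 mg/L × 1,120,000 L = 44,800 g cyanuric acid.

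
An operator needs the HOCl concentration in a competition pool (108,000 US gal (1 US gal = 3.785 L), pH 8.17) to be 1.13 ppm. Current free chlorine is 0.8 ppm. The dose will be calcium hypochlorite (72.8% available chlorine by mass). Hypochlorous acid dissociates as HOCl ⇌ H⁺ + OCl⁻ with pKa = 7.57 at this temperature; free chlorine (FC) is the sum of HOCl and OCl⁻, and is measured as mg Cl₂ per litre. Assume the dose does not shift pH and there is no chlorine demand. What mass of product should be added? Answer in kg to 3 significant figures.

2.71 kg

Volume: 108,000 US gal × 3.785 L/gal = 408,780 L.
[OCl⁻]/[HOCl] = 10^(pH − pKa) = 10^(8.17 − 7.57) = 3.981; fraction as HOCl = 1/(1 + 3.981) = 0.2008.
Free chlorine required for 1.13 ppm HOCl: 1.13 / 0.2008 = 5.629 ppm.
FC to add: 5.629 − 0.8 = 4.829 mg/L as Cl₂.
Cl₂ equivalent: 4.829 mg/L × 408,780 L = 1974 g.
Product at 72.8% available Cl: 1974 / 0.728 = 2711 g.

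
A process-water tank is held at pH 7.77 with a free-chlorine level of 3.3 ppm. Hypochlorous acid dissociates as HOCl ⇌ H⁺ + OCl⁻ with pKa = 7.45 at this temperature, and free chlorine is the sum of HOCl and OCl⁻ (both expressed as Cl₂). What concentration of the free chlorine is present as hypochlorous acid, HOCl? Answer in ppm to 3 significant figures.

[OCl⁻]/[HOCl] = 10^(pH − pKa) = 10^(7.77 − 7.45) = 10^0.32 = 2.089.
Fraction as HOCl = 1 / (1 + 2.089) = 0.3237.
HOCl = 0.3237 × 3.3 ppm = 1.068 ppm.

1.07 ppm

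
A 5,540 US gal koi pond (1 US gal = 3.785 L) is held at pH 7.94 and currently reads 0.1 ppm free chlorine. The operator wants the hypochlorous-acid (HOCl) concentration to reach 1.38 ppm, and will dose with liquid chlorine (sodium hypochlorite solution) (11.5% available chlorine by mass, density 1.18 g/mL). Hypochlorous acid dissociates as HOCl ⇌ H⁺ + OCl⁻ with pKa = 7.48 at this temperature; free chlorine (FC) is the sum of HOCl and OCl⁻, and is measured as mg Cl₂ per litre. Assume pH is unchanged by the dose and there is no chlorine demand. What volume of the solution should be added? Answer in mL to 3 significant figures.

813 mL

Volume: 5,540 US gal × 3.785 L/gal = 20,969 L.
[OCl⁻]/[HOCl] = 10^(pH − pKa) = 10^(7.94 − 7.48) = 2.884; fraction as HOCl = 1/(1 + 2.884) = 0.2575.
Free chlorine required for 1.38 ppm HOCl: 1.38 / 0.2575 = 5.36 ppm.
FC to add: 5.36 − 0.1 = 5.26 mg/L as Cl₂.
Cl₂ equivalent: 5.26 mg/L × 20,969 L = 110.3 g.
Product at 11.5% available Cl: 110.3 / 0.115 = 959.1 g.
Volume: 959.1 g ÷ 1.18 g/mL = 812.8 mL.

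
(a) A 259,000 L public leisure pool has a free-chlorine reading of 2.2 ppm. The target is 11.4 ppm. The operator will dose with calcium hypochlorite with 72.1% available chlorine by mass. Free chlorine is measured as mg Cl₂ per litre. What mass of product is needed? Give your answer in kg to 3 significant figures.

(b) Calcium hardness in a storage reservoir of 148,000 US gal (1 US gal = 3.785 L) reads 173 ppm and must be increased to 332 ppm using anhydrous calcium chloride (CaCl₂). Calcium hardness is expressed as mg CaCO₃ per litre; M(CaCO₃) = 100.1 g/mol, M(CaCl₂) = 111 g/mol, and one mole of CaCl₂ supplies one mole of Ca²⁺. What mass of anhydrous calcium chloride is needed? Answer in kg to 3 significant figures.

(a) 3.30 kg; (b) 98.8 kg

(a) Chlorine deficit: 11.4 − 2.2 = 9.2 ppm = 9.2 mg/L as Cl₂.
(a) Cl₂ equivalent needed: 9.2 mg/L × 259,000 L = 2,383,000 mg = 2383 g.
(a) Product at 72.1% available chlorine: 2383 / 0.721 = 3305 g.

(b) Volume: 148,000 US gal × 3.785 L/gal = 560,180 L.
(b) Hardness to add: (332 − 173) = 159 mg/L as CaCO₃ × 560,180 L = 89,070 g as CaCO₃.
(b) Moles of Ca²⁺ (1 mol Ca²⁺ ≡ 1 mol CaCO₃): 89,070 / 100.1 g/mol = 889.8 mol.
(b) Mass of CaCl₂: 889.8 × 111 = 98,770 g.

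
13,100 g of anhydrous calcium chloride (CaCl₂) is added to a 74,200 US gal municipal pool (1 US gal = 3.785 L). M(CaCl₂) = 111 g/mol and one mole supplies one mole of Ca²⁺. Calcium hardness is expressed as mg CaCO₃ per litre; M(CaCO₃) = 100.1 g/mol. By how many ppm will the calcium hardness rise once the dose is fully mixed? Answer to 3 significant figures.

Volume: 74,200 US gal × 3.785 L/gal = 280,847 L.
Moles of Ca²⁺: 13,100 g ÷ 111 g/mol = 118 mol.
As CaCO₃: 118 mol × 100.1 g/mol = 11,810 g.
Rise: 11,810 g / 280,847 L × 1000 = 42.06 mg/L.

42.1 ppm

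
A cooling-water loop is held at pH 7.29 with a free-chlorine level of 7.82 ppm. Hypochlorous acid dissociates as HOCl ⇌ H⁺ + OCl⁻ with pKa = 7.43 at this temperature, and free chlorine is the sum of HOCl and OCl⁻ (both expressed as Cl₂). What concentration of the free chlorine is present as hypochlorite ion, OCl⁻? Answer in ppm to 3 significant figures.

[OCl⁻]/[HOCl] = 10^(pH − pKa) = 10^(7.29 − 7.43) = 10^-0.14 = 0.7244.
Fraction as HOCl = 1 / (1 + 0.7244) = 0.5799.
OCl⁻ = (1 − 0.5799) × 7.82 ppm = 3.285 ppm.

3.29 ppm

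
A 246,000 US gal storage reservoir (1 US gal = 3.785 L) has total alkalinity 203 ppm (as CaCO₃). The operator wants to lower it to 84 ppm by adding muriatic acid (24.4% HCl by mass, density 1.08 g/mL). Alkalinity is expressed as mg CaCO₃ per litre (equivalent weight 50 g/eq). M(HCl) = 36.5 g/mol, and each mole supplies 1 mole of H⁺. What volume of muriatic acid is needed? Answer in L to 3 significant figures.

307 L

Volume: 246,000 US gal × 3.785 L/gal = 931,110 L.
Alkalinity to neutralize: (203 − 84) = 119 mg/L as CaCO₃ × 931,110 L = 110,800 g as CaCO₃.
Equivalents of H⁺ required: 110,800 ÷ 50 g/eq = 2216 eq = 2216 mol HCl.
Mass of HCl: 2216 × 36.5 = 80,890 g.
Mass of 24.4% solution: 80,890 / 0.244 = 331,500 g.
Volume: 331,500 g ÷ 1.08 g/mL = 306,900 mL.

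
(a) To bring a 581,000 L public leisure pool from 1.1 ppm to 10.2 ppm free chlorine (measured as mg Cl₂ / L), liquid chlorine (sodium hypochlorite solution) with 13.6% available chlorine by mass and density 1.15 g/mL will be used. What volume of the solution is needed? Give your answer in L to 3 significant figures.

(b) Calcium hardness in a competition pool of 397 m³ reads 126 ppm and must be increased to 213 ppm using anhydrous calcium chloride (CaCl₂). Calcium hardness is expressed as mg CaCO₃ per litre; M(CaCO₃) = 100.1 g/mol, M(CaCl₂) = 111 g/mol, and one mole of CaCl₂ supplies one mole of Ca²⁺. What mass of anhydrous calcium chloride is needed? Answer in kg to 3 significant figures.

(a) Chlorine deficit: 10.2 − 1.1 = 9.1 ppm = 9.1 mg/L as Cl₂.
(a) Cl₂ equivalent needed: 9.1 mg/L × 581,000 L = 5,287,000 mg = 5287 g.
(a) Product at 13.6% available chlorine: 5287 / 0.136 = 38,880 g.
(a) Volume at density 1.15 g/mL: 38,880 g ÷ 1.15 g/mL = 33,800 mL.

(b) Volume: 397 m³ = 397,000 L.
(b) Hardness to add: (213 − 126) = 87 mg/L as CaCO₃ × 397,000 L = 34,540 g as CaCO₃.
(b) Moles of Ca²⁺ (1 mol Ca²⁺ ≡ 1 mol CaCO₃): 34,540 / 100.1 g/mol = 345 mol.
(b) Mass of CaCl₂: 345 × 111 = 38,300 g.

(a) 33.8 L; (b) 38.3 kg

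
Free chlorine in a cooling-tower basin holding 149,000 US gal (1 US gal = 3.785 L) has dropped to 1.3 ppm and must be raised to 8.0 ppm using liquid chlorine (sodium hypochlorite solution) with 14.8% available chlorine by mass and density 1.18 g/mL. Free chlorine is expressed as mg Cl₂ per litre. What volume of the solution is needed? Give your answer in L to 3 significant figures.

21.6 L

Volume: 149,000 US gal × 3.785 L/gal = 563,965 L.
Chlorine deficit: 8.0 − 1.3 = 6.7 ppm = 6.7 mg/L as Cl₂.
Cl₂ equivalent needed: 6.7 mg/L × 563,965 L = 3,779,000 mg = 3779 g.
Product at 14.8% available chlorine: 3779 / 0.148 = 25,530 g.
Volume at density 1.18 g/mL: 25,530 g ÷ 1.18 g/mL = 21,640 mL.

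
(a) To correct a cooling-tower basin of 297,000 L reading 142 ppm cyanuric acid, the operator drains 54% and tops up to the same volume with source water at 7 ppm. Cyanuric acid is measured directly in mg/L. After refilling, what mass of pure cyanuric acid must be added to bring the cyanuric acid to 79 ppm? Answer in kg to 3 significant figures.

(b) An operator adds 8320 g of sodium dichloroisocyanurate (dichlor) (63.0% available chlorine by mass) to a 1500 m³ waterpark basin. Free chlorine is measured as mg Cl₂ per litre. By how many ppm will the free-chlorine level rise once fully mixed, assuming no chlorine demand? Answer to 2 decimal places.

(a) 2.94 kg; (b) 3.49 ppm

(a) After draining 54% and refilling: 142 × 0.46 + 7 × 0.54 = 69.1 ppm.
(a) Deficit to target: 79 − 69.1 = 9.9 mg/L.
(a) Mass: 9.9 mg/L × 297,000 L = 2940 g cyanuric acid.

(b) Volume: 1500 m³ = 1,500,000 L.
(b) Available chlorine delivered: 8320 g × 0.63 = 5242 g as Cl₂.
(b) Concentration rise: 5242 g / 1,500,000 L = 3.494 mg/L = 3.49 ppm.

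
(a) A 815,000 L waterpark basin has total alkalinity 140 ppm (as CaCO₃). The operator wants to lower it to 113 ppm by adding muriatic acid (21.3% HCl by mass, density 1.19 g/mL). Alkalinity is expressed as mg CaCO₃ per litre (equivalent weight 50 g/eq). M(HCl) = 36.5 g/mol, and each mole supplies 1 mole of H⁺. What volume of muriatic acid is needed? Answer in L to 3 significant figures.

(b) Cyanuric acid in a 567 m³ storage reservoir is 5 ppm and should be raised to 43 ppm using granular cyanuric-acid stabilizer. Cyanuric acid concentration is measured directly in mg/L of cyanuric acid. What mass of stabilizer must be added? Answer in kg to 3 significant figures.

(a) Alkalinity to neutralize: (140 − 113) = 27 mg/L as CaCO₃ × 815,000 L = 22,000 g as CaCO₃.
(a) Equivalents of H⁺ required: 22,000 ÷ 50 g/eq = 440.1 eq = 440.1 mol HCl.
(a) Mass of HCl: 440.1 × 36.5 = 16,060 g.
(a) Mass of 21.3% solution: 16,060 / 0.213 = 75,420 g.
(a) Volume: 75,420 g ÷ 1.19 g/mL = 63,370 mL.

(b) Volume: 567 m³ = 567,000 L.
(b) CYA to add: (43 − 5) = 38 mg/L × 567,000 L = 21,550 g cyanuric acid.

(a) 63.4 L; (b) 21.5 kg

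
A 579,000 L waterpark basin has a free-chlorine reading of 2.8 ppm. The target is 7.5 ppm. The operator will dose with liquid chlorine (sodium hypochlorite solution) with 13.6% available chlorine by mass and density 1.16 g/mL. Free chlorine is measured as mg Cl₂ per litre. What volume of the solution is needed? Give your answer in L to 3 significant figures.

17.2 L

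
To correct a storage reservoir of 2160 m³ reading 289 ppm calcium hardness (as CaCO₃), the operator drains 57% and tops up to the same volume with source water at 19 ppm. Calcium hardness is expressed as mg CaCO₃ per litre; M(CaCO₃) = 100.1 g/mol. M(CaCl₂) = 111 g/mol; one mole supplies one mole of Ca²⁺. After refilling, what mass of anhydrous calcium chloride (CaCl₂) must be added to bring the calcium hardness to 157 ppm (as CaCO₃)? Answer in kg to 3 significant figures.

Volume: 2160 m³ = 2,160,000 L.
After draining 57% and refilling: 289 × 0.43 + 19 × 0.57 = 135.1 ppm.
Deficit to target: 157 − 135.1 = 21.9 mg/L.
As CaCO₃: 21.9 mg/L × 2,160,000 L = 47,300 g; ÷ 100.1 = 472.6 mol Ca²⁺.
Mass: 472.6 × 111 = 52,450 g.

52.5 kg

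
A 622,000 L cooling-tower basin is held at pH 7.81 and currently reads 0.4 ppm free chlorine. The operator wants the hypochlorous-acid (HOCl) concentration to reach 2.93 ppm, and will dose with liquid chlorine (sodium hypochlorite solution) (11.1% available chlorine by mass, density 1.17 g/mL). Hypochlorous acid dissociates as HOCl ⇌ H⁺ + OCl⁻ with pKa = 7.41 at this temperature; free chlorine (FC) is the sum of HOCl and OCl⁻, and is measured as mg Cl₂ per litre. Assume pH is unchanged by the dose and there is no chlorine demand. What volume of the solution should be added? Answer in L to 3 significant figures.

[OCl⁻]/[HOCl] = 10^(pH − pKa) = 10^(7.81 − 7.41) = 2.512; fraction as HOCl = 1/(1 + 2.512) = 0.2847.
Free chlorine required for 2.93 ppm HOCl: 2.93 / 0.2847 = 10.29 ppm.
FC to add: 10.29 − 0.4 = 9.89 mg/L as Cl₂.
Cl₂ equivalent: 9.89 mg/L × 622,000 L = 6151 g.
Product at 11.1% available Cl: 6151 / 0.111 = 55,420 g.
Volume: 55,420 g ÷ 1.17 g/mL = 47,370 mL.

47.4 L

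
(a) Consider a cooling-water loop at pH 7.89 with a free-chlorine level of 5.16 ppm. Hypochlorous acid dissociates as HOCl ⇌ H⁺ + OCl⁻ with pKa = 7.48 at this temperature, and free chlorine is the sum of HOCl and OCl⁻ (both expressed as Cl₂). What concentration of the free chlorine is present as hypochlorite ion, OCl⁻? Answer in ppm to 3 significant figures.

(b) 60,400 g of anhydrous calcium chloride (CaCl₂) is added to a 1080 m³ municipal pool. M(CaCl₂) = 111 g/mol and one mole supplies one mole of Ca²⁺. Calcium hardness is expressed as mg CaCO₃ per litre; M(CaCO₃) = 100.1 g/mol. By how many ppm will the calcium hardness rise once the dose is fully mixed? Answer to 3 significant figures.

(a) 3.71 ppm; (b) 50.4 ppm

(a) [OCl⁻]/[HOCl] = 10^(pH − pKa) = 10^(7.89 − 7.48) = 10^0.41 = 2.57.
(a) Fraction as HOCl = 1 / (1 + 2.57) = 0.2801.
(a) OCl⁻ = (1 − 0.2801) × 5.16 ppm = 3.715 ppm.

(b) Volume: 1080 m³ = 1,080,000 L.
(b) Moles of Ca²⁺: 60,400 g ÷ 111 g/mol = 544.1 mol.
(b) As CaCO₃: 544.1 mol × 100.1 g/mol = 54,470 g.
(b) Rise: 54,470 g / 1,080,000 L × 1000 = 50.43 mg/L.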